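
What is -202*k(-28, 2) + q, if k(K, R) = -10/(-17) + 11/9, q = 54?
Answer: -47692/153 ≈ -311.71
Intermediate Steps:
k(K, R) = 277/153 (k(K, R) = -10*(-1/17) + 11*(1/9) = 10/17 + 11/9 = 277/153)
-202*k(-28, 2) + q = -202*277/153 + 54 = -55954/153 + 54 = -47692/153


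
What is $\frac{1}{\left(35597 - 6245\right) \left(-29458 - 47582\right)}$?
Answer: $- \frac{1}{2261278080} \approx -4.4223 \cdot 10^{-10}$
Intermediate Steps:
$\frac{1}{\left(35597 - 6245\right) \left(-29458 - 47582\right)} = \frac{1}{\left(35597 + \left(-14954 + 8709\right)\right) \left(-77040\right)} = \frac{1}{\left(35597 - 6245\right) \left(-77040\right)} = \frac{1}{29352 \left(-77040\right)} = \frac{1}{-2261278080} = - \frac{1}{2261278080}$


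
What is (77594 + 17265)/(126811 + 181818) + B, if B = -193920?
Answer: -59849240821/308629 ≈ -1.9392e+5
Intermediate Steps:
(77594 + 17265)/(126811 + 181818) + B = (77594 + 17265)/(126811 + 181818) - 193920 = 94859/308629 - 193920 = -59849240821/308629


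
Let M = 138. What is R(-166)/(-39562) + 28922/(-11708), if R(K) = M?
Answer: -286456967/115797974 ≈ -2.4738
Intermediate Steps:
R(K) = 138
R(-166)/(-39562) + 28922/(-11708) = 138/(-39562) + 28922/(-11708) = 138*(-1/39562) + 28922*(-1/11708) = -69/19781 - 14461/5854 = -286456967/115797974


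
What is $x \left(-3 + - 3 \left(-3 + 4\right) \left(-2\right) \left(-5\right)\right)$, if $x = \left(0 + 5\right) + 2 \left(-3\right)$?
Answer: $33$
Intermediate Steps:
$x = -1$ ($x = 5 - 6 = -1$)
$x \left(-3 + - 3 \left(-3 + 4\right) \left(-2\right) \left(-5\right)\right) = - (-3 + - 3 \left(-3 + 4\right) \left(-2\right) \left(-5\right)) = - (-3 + \left(-3\right) 1 \left(-2\right) \left(-5\right)) = - (-3 + \left(-3\right) \left(-2\right) \left(-5\right)) = - (-3 + 6 \left(-5\right)) = - (-3 - 30) = \left(-1\right) \left(-33\right) = 33$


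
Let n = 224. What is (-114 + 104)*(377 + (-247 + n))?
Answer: -3540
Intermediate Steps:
(-114 + 104)*(377 + (-247 + n)) = (-114 + 104)*(377 + (-247 + 224)) = -10*(377 - 23) = -10*354 = -3540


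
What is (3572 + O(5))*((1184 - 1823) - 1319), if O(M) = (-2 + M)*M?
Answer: -7023346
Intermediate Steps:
O(M) = M*(-2 + M)
(3572 + O(5))*((1184 - 1823) - 1319) = (3572 + 5*(-2 + 5))*((1184 - 1823) - 1319) = (3572 + 5*3)*(-639 - 1319) = (3572 + 15)*(-1958) = 3587*(-1958) = -7023346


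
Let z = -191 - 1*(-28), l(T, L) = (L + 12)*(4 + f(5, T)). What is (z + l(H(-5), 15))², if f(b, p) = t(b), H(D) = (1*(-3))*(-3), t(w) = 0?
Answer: 3025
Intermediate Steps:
H(D) = 9 (H(D) = -3*(-3) = 9)
f(b, p) = 0
l(T, L) = 48 + 4*L (l(T, L) = (L + 12)*(4 + 0) = (12 + L)*4 = 48 + 4*L)
z = -163 (z = -191 + 28 = -163)
(z + l(H(-5), 15))² = (-163 + (48 + 4*15))² = (-163 + (48 + 60))² = (-163 + 108)² = (-55)² = 3025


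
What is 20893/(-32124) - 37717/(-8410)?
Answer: 517955389/135081420 ≈ 3.8344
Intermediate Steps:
20893/(-32124) - 37717/(-8410) = 20893*(-1/32124) - 37717*(-1/8410) = -20893/32124 + 37717/8410 = 517955389/135081420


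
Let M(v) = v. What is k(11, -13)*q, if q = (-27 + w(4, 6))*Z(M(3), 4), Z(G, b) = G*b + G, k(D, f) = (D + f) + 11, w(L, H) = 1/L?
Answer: -14445/4 ≈ -3611.3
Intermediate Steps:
k(D, f) = 11 + D + f
Z(G, b) = G + G*b
q = -1605/4 (q = (-27 + 1/4)*(3*(1 + 4)) = (-27 + ¼)*(3*5) = -107/4*15 = -1605/4 ≈ -401.25)
k(11, -13)*q = (11 + 11 - 13)*(-1605/4) = 9*(-1605/4) = -14445/4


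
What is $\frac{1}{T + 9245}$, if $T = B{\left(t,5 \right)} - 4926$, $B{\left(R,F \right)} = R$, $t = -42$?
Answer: $\frac{1}{4277} \approx 0.00023381$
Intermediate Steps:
$T = -4968$ ($T = -42 - 4926 = -4968$)
$\frac{1}{T + 9245} = \frac{1}{-4968 + 9245} = \frac{1}{4277}$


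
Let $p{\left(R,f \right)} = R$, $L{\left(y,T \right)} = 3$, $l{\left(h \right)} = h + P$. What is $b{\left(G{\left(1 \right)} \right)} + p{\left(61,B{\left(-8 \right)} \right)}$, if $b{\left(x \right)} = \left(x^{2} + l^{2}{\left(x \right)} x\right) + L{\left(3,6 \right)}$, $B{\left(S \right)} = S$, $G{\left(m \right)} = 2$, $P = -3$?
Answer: $70$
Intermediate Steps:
$l{\left(h \right)} = -3 + h$ ($l{\left(h \right)} = h - 3 = -3 + h$)
$b{\left(x \right)} = 3 + x^{2} + x \left(-3 + x\right)^{2}$ ($b{\left(x \right)} = \left(x^{2} + \left(-3 + x\right)^{2} x\right) + 3 = \left(x^{2} + x \left(-3 + x\right)^{2}\right) + 3 = 3 + x^{2} + x \left(-3 + x\right)^{2}$)
$b{\left(G{\left(1 \right)} \right)} + p{\left(61,B{\left(-8 \right)} \right)} = \left(3 + 2^{2} + 2 \left(-3 + 2\right)^{2}\right) + 61 = \left(3 + 4 + 2 \left(-1\right)^{2}\right) + 61 = \left(3 + 4 + 2 \cdot 1\right) + 61 = \left(3 + 4 + 2\right) + 61 = 9 + 61 = 70$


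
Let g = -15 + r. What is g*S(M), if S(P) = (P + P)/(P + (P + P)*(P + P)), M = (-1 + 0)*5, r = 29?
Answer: -28/19 ≈ -1.4737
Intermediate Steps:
M = -5 (M = -1*5 = -5)
S(P) = 2*P/(P + 4*P²) (S(P) = (2*P)/(P + (2*P)*(2*P)) = (2*P)/(P + 4*P²) = 2*P/(P + 4*P²))
g = 14 (g = -15 + 29 = 14)
g*S(M) = 14*(2/(1 + 4*(-5))) = 14*(2/(1 - 20)) = 14*(2/(-19)) = 14*(2*(-1/19)) = 14*(-2/19) = -28/19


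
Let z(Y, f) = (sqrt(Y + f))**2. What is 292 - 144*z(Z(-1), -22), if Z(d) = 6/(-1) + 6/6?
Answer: 4180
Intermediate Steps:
Z(d) = -5 (Z(d) = 6*(-1) + 6*(1/6) = -6 + 1 = -5)
z(Y, f) = Y + f
292 - 144*z(Z(-1), -22) = 292 - 144*(-5 - 22) = 292 - 144*(-27) = 292 + 3888 = 4180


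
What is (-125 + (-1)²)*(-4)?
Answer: 496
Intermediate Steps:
(-125 + (-1)²)*(-4) = (-125 + 1)*(-4) = -124*(-4) = 496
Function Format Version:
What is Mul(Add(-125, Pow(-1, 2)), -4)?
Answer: 496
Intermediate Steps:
Mul(Add(-125, Pow(-1, 2)), -4) = Mul(Add(-125, 1), -4) = Mul(-124, -4) = 496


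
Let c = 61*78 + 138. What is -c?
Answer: -4896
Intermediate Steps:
c = 4896 (c = 4758 + 138 = 4896)
-c = -1*4896 = -4896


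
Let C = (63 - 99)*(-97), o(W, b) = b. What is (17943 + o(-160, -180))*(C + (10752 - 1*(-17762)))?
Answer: 568522578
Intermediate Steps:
C = 3492 (C = -36*(-97) = 3492)
(17943 + o(-160, -180))*(C + (10752 - 1*(-17762))) = (17943 - 180)*(3492 + (10752 - 1*(-17762))) = 17763*(3492 + (10752 + 17762)) = 17763*(3492 + 28514) = 17763*32006 = 568522578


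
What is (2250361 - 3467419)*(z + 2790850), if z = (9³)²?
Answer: -4043420839878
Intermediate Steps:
z = 531441 (z = 729² = 531441)
(2250361 - 3467419)*(z + 2790850) = (2250361 - 3467419)*(531441 + 2790850) = -1217058*3322291 = -4043420839878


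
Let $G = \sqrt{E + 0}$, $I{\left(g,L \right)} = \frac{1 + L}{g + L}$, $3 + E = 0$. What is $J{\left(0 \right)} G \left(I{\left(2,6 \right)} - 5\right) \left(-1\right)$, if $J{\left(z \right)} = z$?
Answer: $0$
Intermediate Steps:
$E = -3$ ($E = -3 + 0 = -3$)
$I{\left(g,L \right)} = \frac{1 + L}{L + g}$
$G = i \sqrt{3}$ ($G = \sqrt{-3 + 0} = \sqrt{-3} = i \sqrt{3} \approx 1.732 i$)
$J{\left(0 \right)} G \left(I{\left(2,6 \right)} - 5\right) \left(-1\right) = 0 i \sqrt{3} \left(\frac{1 + 6}{6 + 2} - 5\right) \left(-1\right) = 0 i \sqrt{3} \left(\frac{1}{8} \cdot 7 - 5\right) \left(-1\right) = 0 i \sqrt{3} \left(\frac{7}{8} - 5\right) \left(-1\right) = 0 i \sqrt{3} \left(- \frac{33}{8}\right) \left(-1\right) = 0 \left(- \frac{33 i \sqrt{3}}{8}\right) \left(-1\right) = 0 \left(-1\right) = 0$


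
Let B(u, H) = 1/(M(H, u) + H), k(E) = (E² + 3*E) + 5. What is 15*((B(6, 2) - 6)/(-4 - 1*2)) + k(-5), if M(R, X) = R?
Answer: 235/8 ≈ 29.375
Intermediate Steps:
k(E) = 5 + E² + 3*E
B(u, H) = 1/(2*H) (B(u, H) = 1/(H + H) = 1/(2*H))
15*((B(6, 2) - 6)/(-4 - 1*2)) + k(-5) = 15*(((½)/2 - 6)/(-4 - 1*2)) + (5 + (-5)² + 3*(-5)) = 15*(((½)*(½) - 6)/(-4 - 2)) + (5 + 25 - 15) = 15*((¼ - 6)/(-6)) + 15 = 15*(-23/4*(-⅙)) + 15 = 15*(23/24) + 15 = 115/8 + 15 = 235/8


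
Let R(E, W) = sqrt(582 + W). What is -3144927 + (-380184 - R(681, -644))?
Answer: -3525111 - I*sqrt(62) ≈ -3.5251e+6 - 7.874*I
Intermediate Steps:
-3144927 + (-380184 - R(681, -644)) = -3144927 + (-380184 - sqrt(582 - 644)) = -3144927 + (-380184 - sqrt(-62)) = -3144927 + (-380184 - I*sqrt(62)) = -3525111 - I*sqrt(62)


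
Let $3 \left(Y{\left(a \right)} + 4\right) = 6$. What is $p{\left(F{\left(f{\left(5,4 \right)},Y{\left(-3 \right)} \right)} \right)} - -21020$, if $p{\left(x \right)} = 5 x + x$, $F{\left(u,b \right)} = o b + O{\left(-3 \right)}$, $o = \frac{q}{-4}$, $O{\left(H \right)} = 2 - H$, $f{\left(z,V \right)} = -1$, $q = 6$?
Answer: $21068$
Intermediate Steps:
$Y{\left(a \right)} = -2$ ($Y{\left(a \right)} = -4 + \frac{1}{3} \cdot 6 = -4 + 2 = -2$)
$o = - \frac{3}{2}$ ($o = \frac{6}{-4} = 6 \left(- \frac{1}{4}\right) = - \frac{3}{2} \approx -1.5$)
$F{\left(u,b \right)} = 5 - \frac{3 b}{2}$ ($F{\left(u,b \right)} = - \frac{3 b}{2} + \left(2 - -3\right) = - \frac{3 b}{2} + \left(2 + 3\right) = - \frac{3 b}{2} + 5 = 5 - \frac{3 b}{2}$)
$p{\left(x \right)} = 6 x$
$p{\left(F{\left(f{\left(5,4 \right)},Y{\left(-3 \right)} \right)} \right)} - -21020 = 6 \left(5 - -3\right) - -21020 = 6 \left(5 + 3\right) + 21020 = 6 \cdot 8 + 21020 = 48 + 21020 = 21068$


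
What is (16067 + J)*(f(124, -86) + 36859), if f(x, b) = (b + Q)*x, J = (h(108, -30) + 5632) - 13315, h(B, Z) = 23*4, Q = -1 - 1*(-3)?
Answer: 224130868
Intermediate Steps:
Q = 2 (Q = -1 + 3 = 2)
h(B, Z) = 92
J = -7591 (J = (92 + 5632) - 13315 = 5724 - 13315 = -7591)
f(x, b) = x*(2 + b) (f(x, b) = (b + 2)*x = (2 + b)*x = x*(2 + b))
(16067 + J)*(f(124, -86) + 36859) = (16067 - 7591)*(124*(2 - 86) + 36859) = 8476*(124*(-84) + 36859) = 8476*(-10416 + 36859) = 8476*26443 = 224130868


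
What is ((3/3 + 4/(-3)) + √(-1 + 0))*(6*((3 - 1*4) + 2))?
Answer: -2 + 6*I ≈ -2.0 + 6.0*I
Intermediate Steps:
((3/3 + 4/(-3)) + √(-1 + 0))*(6*((3 - 1*4) + 2)) = ((3*(⅓) + 4*(-⅓)) + √(-1))*(6*((3 - 4) + 2)) = ((1 - 4/3) + I)*(6*(-1 + 2)) = (-⅓ + I)*(6*1) = (-⅓ + I)*6 = -2 + 6*I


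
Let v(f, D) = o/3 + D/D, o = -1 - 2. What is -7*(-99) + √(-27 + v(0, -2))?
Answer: 693 + 3*I*√3 ≈ 693.0 + 5.1962*I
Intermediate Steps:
o = -3
v(f, D) = 0 (v(f, D) = -3/3 + D/D = -3*⅓ + 1 = -1 + 1 = 0)
-7*(-99) + √(-27 + v(0, -2)) = -7*(-99) + √(-27 + 0) = 693 + √(-27) = 693 + 3*I*√3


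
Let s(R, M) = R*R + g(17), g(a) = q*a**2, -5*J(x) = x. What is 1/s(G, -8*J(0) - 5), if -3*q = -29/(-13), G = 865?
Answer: 39/29172394 ≈ 1.3369e-6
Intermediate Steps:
J(x) = -x/5
q = -29/39 (q = -(-29)/(3*(-13)) = -(-29)*(-1)/(3*13) = -1/3*29/13 = -29/39 ≈ -0.74359)
g(a) = -29*a**2/39
s(R, M) = -8381/39 + R**2 (s(R, M) = R*R - 29/39*17**2 = R**2 - 29/39*289 = R**2 - 8381/39 = -8381/39 + R**2)
1/s(G, -8*J(0) - 5) = 1/(-8381/39 + 865**2) = 1/(-8381/39 + 748225) = 1/(29172394/39) = 39/29172394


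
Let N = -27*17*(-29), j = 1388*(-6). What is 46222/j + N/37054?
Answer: -400463995/77146428 ≈ -5.1910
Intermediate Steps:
j = -8328
N = 13311 (N = -459*(-29) = 13311)
46222/j + N/37054 = 46222/(-8328) + 13311/37054 = 46222*(-1/8328) + 13311*(1/37054) = -23111/4164 + 13311/37054 = -400463995/77146428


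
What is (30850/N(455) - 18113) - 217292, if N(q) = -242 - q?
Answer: -164108135/697 ≈ -2.3545e+5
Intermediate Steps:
(30850/N(455) - 18113) - 217292 = (30850/(-242 - 1*455) - 18113) - 217292 = (30850/(-242 - 455) - 18113) - 217292 = (30850/(-697) - 18113) - 217292 = (30850*(-1/697) - 18113) - 217292 = (-30850/697 - 18113) - 217292 = -12655611/697 - 217292 = -164108135/697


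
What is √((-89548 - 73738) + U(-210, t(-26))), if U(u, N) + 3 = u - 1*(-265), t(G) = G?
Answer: I*√163234 ≈ 404.02*I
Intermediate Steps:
U(u, N) = 262 + u (U(u, N) = -3 + (u - 1*(-265)) = -3 + (u + 265) = -3 + (265 + u) = 262 + u)
√((-89548 - 73738) + U(-210, t(-26))) = √((-89548 - 73738) + (262 - 210)) = √(-163286 + 52) = √(-163234) = I*√163234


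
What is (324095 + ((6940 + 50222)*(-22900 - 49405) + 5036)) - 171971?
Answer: -4132941250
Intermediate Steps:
(324095 + ((6940 + 50222)*(-22900 - 49405) + 5036)) - 171971 = (324095 + (57162*(-72305) + 5036)) - 171971 = (324095 + (-4133098410 + 5036)) - 171971 = (324095 - 4133093374) - 171971 = -4132769279 - 171971 = -4132941250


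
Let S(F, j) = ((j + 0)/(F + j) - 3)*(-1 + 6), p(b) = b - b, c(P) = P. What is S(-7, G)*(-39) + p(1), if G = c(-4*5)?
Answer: 3965/9 ≈ 440.56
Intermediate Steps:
p(b) = 0
G = -20 (G = -4*5 = -20)
S(F, j) = -15 + 5*j/(F + j) (S(F, j) = (j/(F + j) - 3)*5 = (-3 + j/(F + j))*5 = -15 + 5*j/(F + j))
S(-7, G)*(-39) + p(1) = (5*(-3*(-7) - 2*(-20))/(-7 - 20))*(-39) + 0 = (5*(21 + 40)/(-27))*(-39) + 0 = (5*(-1/27)*61)*(-39) + 0 = -305/27*(-39) + 0 = 3965/9 + 0 = 3965/9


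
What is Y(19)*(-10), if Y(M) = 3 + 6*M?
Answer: -1170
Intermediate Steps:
Y(19)*(-10) = (3 + 6*19)*(-10) = (3 + 114)*(-10) = 117*(-10) = -1170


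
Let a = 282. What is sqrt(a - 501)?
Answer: I*sqrt(219) ≈ 14.799*I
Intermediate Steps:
sqrt(a - 501) = sqrt(282 - 501) = sqrt(-219) = I*sqrt(219)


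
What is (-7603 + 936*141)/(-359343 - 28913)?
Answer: -124373/388256 ≈ -0.32034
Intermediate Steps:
(-7603 + 936*141)/(-359343 - 28913) = (-7603 + 131976)/(-388256) = 124373*(-1/388256) = -124373/388256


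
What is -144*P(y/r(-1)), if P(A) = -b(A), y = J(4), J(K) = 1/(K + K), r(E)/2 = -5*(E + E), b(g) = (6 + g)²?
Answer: 8311689/1600 ≈ 5194.8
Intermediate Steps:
r(E) = -20*E (r(E) = 2*(-5*(E + E)) = 2*(-10*E) = -20*E)
J(K) = 1/(2*K)
y = ⅛ (y = (½)/4 = (½)*(¼) = ⅛ ≈ 0.12500)
P(A) = -(6 + A)²
-144*P(y/r(-1)) = -(-144)*(6 + 1/(8*((-20*(-1)))))² = -(-144)*(6 + (⅛)/20)² = -(-144)*(6 + (⅛)*(1/20))² = -(-144)*(6 + 1/160)² = -(-144)*(961/160)² = -(-144)*923521/25600 = -144*(-923521/25600) = 8311689/1600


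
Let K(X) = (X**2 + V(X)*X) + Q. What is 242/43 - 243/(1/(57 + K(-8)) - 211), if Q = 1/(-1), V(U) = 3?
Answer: 5904814/870965 ≈ 6.7796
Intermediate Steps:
Q = -1
K(X) = -1 + X**2 + 3*X (K(X) = (X**2 + 3*X) - 1 = -1 + X**2 + 3*X)
242/43 - 243/(1/(57 + K(-8)) - 211) = 242/43 - 243/(1/(57 + (-1 + (-8)**2 + 3*(-8))) - 211) = 242*(1/43) - 243/(1/(57 + (-1 + 64 - 24)) - 211) = 242/43 - 243/(1/(57 + 39) - 211) = 242/43 - 243/(1/96 - 211) = 242/43 - 243/(-20255/96) = 242/43 - 243*(-96/20255) = 242/43 + 23328/20255 = 5904814/870965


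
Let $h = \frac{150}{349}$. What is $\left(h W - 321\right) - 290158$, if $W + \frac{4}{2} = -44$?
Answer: $- \frac{101384071}{349} \approx -2.905 \cdot 10^{5}$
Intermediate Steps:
$W = -46$ ($W = -2 - 44 = -46$)
$h = \frac{150}{349}$ ($h = 150 \cdot \frac{1}{349} = \frac{150}{349} \approx 0.4298$)
$\left(h W - 321\right) - 290158 = \left(\frac{150}{349} \left(-46\right) - 321\right) - 290158 = \left(- \frac{6900}{349} - 321\right) - 290158 = - \frac{118929}{349} - 290158 = - \frac{101384071}{349}$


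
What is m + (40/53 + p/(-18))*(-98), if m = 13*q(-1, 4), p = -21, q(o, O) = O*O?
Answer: 3133/159 ≈ 19.704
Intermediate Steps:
q(o, O) = O**2
m = 208 (m = 13*4**2 = 13*16 = 208)
m + (40/53 + p/(-18))*(-98) = 208 + (40/53 - 21/(-18))*(-98) = 208 + (40*(1/53) - 21*(-1/18))*(-98) = 208 + (40/53 + 7/6)*(-98) = 208 + (611/318)*(-98) = 208 - 29939/159 = 3133/159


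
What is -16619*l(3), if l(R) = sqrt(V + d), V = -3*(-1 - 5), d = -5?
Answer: -16619*sqrt(13) ≈ -59921.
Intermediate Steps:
V = 18 (V = -3*(-6) = 18)
l(R) = sqrt(13) (l(R) = sqrt(18 - 5) = sqrt(13))
-16619*l(3) = -16619*sqrt(13)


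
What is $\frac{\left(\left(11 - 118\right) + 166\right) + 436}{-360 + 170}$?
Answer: $- \frac{99}{38} \approx -2.6053$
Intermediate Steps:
$\frac{\left(\left(11 - 118\right) + 166\right) + 436}{-360 + 170} = \frac{\left(-107 + 166\right) + 436}{-190} = \left(59 + 436\right) \left(- \frac{1}{190}\right) = 495 \left(- \frac{1}{190}\right) = - \frac{99}{38}$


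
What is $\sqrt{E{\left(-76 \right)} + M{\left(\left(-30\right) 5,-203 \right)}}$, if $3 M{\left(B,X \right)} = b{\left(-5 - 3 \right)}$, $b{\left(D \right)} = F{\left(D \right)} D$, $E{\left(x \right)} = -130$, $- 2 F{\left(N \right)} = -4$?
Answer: $\frac{i \sqrt{1218}}{3} \approx 11.633 i$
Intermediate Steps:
$F{\left(N \right)} = 2$ ($F{\left(N \right)} = \left(- \frac{1}{2}\right) \left(-4\right) = 2$)
$b{\left(D \right)} = 2 D$
$M{\left(B,X \right)} = - \frac{16}{3}$ ($M{\left(B,X \right)} = \frac{2 \left(-5 - 3\right)}{3} = \frac{2 \left(-8\right)}{3} = \frac{1}{3} \left(-16\right) = - \frac{16}{3}$)
$\sqrt{E{\left(-76 \right)} + M{\left(\left(-30\right) 5,-203 \right)}} = \sqrt{-130 - \frac{16}{3}} = \sqrt{- \frac{406}{3}} = \frac{i \sqrt{1218}}{3}$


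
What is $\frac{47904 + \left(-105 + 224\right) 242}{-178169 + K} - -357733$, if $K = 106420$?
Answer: $\frac{25666908315}{71749} \approx 3.5773 \cdot 10^{5}$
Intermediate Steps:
$\frac{47904 + \left(-105 + 224\right) 242}{-178169 + K} - -357733 = \frac{47904 + \left(-105 + 224\right) 242}{-178169 + 106420} - -357733 = \frac{47904 + 119 \cdot 242}{-71749} + 357733 = \left(47904 + 28798\right) \left(- \frac{1}{71749}\right) + 357733 = 76702 \left(- \frac{1}{71749}\right) + 357733 = - \frac{76702}{71749} + 357733 = \frac{25666908315}{71749}$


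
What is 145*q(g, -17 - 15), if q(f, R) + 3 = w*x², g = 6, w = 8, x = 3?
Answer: 10005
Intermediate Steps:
q(f, R) = 69 (q(f, R) = -3 + 8*3² = -3 + 8*9 = -3 + 72 = 69)
145*q(g, -17 - 15) = 145*69 = 10005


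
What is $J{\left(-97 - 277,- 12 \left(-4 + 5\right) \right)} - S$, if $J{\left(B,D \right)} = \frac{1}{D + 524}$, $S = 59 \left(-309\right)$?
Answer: $\frac{9334273}{512} \approx 18231.0$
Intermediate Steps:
$S = -18231$
$J{\left(B,D \right)} = \frac{1}{524 + D}$
$J{\left(-97 - 277,- 12 \left(-4 + 5\right) \right)} - S = \frac{1}{524 - 12 \left(-4 + 5\right)} - -18231 = \frac{1}{524 - 12} + 18231 = \frac{1}{512} + 18231 = \frac{9334273}{512}$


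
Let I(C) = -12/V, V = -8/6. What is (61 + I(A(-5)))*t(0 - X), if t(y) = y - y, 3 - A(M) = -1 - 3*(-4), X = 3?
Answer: 0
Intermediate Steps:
A(M) = -8 (A(M) = 3 - (-1 - 3*(-4)) = 3 - (-1 + 12) = 3 - 1*11 = 3 - 11 = -8)
V = -4/3 (V = -8*⅙ = -4/3 ≈ -1.3333)
t(y) = 0
I(C) = 9 (I(C) = -12/(-4/3) = -12*(-¾) = 9)
(61 + I(A(-5)))*t(0 - X) = (61 + 9)*0 = 70*0 = 0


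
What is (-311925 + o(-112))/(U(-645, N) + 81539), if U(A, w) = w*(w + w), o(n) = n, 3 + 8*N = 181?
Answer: -2496296/660233 ≈ -3.7809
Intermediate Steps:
N = 89/4 (N = -3/8 + (⅛)*181 = -3/8 + 181/8 = 89/4 ≈ 22.250)
U(A, w) = 2*w² (U(A, w) = w*(2*w) = 2*w²)
(-311925 + o(-112))/(U(-645, N) + 81539) = (-311925 - 112)/(2*(89/4)² + 81539) = -312037/(2*(7921/16) + 81539) = -312037/(7921/8 + 81539) = -312037/660233/8 = -312037*8/660233 = -2496296/660233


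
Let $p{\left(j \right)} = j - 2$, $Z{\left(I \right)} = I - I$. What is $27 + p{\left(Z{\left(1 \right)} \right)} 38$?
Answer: $-49$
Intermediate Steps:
$Z{\left(I \right)} = 0$
$p{\left(j \right)} = -2 + j$
$27 + p{\left(Z{\left(1 \right)} \right)} 38 = 27 + \left(-2 + 0\right) 38 = 27 - 76 = -49$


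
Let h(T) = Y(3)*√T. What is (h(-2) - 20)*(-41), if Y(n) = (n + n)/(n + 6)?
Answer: 820 - 82*I*√2/3 ≈ 820.0 - 38.655*I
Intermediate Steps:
Y(n) = 2*n/(6 + n) (Y(n) = (2*n)/(6 + n) = 2*n/(6 + n))
h(T) = 2*√T/3 (h(T) = (2*3/(6 + 3))*√T = (2*3/9)*√T = (2*3*(⅑))*√T = 2*√T/3)
(h(-2) - 20)*(-41) = (2*√(-2)/3 - 20)*(-41) = (2*(I*√2)/3 - 20)*(-41) = (2*I*√2/3 - 20)*(-41) = (-20 + 2*I*√2/3)*(-41) = 820 - 82*I*√2/3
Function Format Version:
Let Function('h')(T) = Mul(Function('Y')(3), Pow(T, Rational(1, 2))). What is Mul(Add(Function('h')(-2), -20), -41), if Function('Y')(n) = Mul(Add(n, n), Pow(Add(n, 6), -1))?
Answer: Add(820, Mul(Rational(-82, 3), I, Pow(2, Rational(1, 2)))) ≈ Add(820.00, Mul(-38.655, I))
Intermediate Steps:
Function('Y')(n) = Mul(2, n, Pow(Add(6, n), -1)) (Function('Y')(n) = Mul(Mul(2, n), Pow(Add(6, n), -1)) = Mul(2, n, Pow(Add(6, n), -1)))
Function('h')(T) = Mul(Rational(2, 3), Pow(T, Rational(1, 2))) (Function('h')(T) = Mul(Mul(2, 3, Pow(Add(6, 3), -1)), Pow(T, Rational(1, 2))) = Mul(Mul(2, 3, Pow(9, -1)), Pow(T, Rational(1, 2))) = Mul(Mul(2, 3, Rational(1, 9)), Pow(T, Rational(1, 2))) = Mul(Rational(2, 3), Pow(T, Rational(1, 2))))
Mul(Add(Function('h')(-2), -20), -41) = Mul(Add(Mul(Rational(2, 3), Pow(-2, Rational(1, 2))), -20), -41) = Mul(Add(Mul(Rational(2, 3), Mul(I, Pow(2, Rational(1, 2)))), -20), -41) = Mul(Add(Mul(Rational(2, 3), I, Pow(2, Rational(1, 2))), -20), -41) = Mul(Add(-20, Mul(Rational(2, 3), I, Pow(2, Rational(1, 2)))), -41) = Add(820, Mul(Rational(-82, 3), I, Pow(2, Rational(1, 2))))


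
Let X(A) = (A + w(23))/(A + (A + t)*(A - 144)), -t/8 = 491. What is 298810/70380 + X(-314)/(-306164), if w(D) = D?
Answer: 5388458539697/1269166734648 ≈ 4.2457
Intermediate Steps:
t = -3928 (t = -8*491 = -3928)
X(A) = (23 + A)/(A + (-3928 + A)*(-144 + A)) (X(A) = (A + 23)/(A + (A - 3928)*(A - 144)) = (23 + A)/(A + (-3928 + A)*(-144 + A)))
298810/70380 + X(-314)/(-306164) = 298810/70380 + ((23 - 314)/(565632 + (-314)² - 4071*(-314)))/(-306164) = 298810*(1/70380) + (-291/(565632 + 98596 + 1278294))*(-1/306164) = 29881/7038 + (-291/1942522)*(-1/306164) = 29881/7038 + ((1/1942522)*(-291))*(-1/306164) = 29881/7038 - 3/20026*(-1/306164) = 29881/7038 + 3/6131240264 = 5388458539697/1269166734648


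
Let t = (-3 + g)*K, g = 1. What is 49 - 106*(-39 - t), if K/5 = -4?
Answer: 8423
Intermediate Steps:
K = -20 (K = 5*(-4) = -20)
t = 40 (t = (-3 + 1)*(-20) = -2*(-20) = 40)
49 - 106*(-39 - t) = 49 - 106*(-39 - 1*40) = 49 - 106*(-39 - 40) = 49 - 106*(-79) = 49 + 8374 = 8423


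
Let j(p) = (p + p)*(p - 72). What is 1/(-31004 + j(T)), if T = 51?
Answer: -1/33146 ≈ -3.0170e-5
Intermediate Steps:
j(p) = 2*p*(-72 + p) (j(p) = (2*p)*(-72 + p) = 2*p*(-72 + p))
1/(-31004 + j(T)) = 1/(-31004 + 2*51*(-72 + 51)) = 1/(-31004 + 2*51*(-21)) = 1/(-31004 - 2142) = 1/(-33146) = -1/33146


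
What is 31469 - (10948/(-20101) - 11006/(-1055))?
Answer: 667139397829/21206555 ≈ 31459.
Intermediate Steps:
31469 - (10948/(-20101) - 11006/(-1055)) = 31469 - (10948*(-1/20101) - 11006*(-1/1055)) = 31469 - (-10948/20101 + 11006/1055) = 31469 - 1*209681466/21206555 = 31469 - 209681466/21206555 = 667139397829/21206555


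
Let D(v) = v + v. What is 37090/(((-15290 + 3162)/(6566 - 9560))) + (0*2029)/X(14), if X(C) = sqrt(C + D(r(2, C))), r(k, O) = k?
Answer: 27761865/3032 ≈ 9156.3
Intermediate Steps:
D(v) = 2*v
X(C) = sqrt(4 + C) (X(C) = sqrt(C + 2*2) = sqrt(C + 4) = sqrt(4 + C))
37090/(((-15290 + 3162)/(6566 - 9560))) + (0*2029)/X(14) = 37090/(((-15290 + 3162)/(6566 - 9560))) + (0*2029)/(sqrt(4 + 14)) = 37090/((-12128/(-2994))) + 0/(sqrt(18)) = 37090/((-12128*(-1/2994))) + 0/((3*sqrt(2))) = 37090/(6064/1497) + 0*(sqrt(2)/6) = 37090*(1497/6064) + 0 = 27761865/3032 + 0 = 27761865/3032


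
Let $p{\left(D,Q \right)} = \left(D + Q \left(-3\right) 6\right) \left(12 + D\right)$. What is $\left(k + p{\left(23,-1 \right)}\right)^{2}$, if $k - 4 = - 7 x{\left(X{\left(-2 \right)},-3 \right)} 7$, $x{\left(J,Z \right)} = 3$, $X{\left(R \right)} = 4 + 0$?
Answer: $1669264$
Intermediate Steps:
$X{\left(R \right)} = 4$
$p{\left(D,Q \right)} = \left(12 + D\right) \left(D - 18 Q\right)$ ($p{\left(D,Q \right)} = \left(D + - 3 Q 6\right) \left(12 + D\right) = \left(D - 18 Q\right) \left(12 + D\right) = \left(12 + D\right) \left(D - 18 Q\right)$)
$k = -143$ ($k = 4 + \left(-7\right) 3 \cdot 7 = 4 - 147 = -143$)
$\left(k + p{\left(23,-1 \right)}\right)^{2} = \left(-143 + \left(23^{2} - -216 + 12 \cdot 23 - 414 \left(-1\right)\right)\right)^{2} = \left(-143 + \left(529 + 216 + 276 + 414\right)\right)^{2} = \left(-143 + 1435\right)^{2} = 1292^{2} = 1669264$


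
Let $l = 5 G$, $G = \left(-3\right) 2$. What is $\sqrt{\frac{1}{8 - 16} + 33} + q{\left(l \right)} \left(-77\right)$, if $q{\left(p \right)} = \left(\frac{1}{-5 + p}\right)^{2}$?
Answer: $- \frac{11}{175} + \frac{\sqrt{526}}{4} \approx 5.6708$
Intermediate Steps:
$G = -6$
$l = -30$ ($l = 5 \left(-6\right) = -30$)
$q{\left(p \right)} = \frac{1}{\left(-5 + p\right)^{2}}$
$\sqrt{\frac{1}{8 - 16} + 33} + q{\left(l \right)} \left(-77\right) = \sqrt{\frac{1}{8 - 16} + 33} + \frac{1}{\left(-5 - 30\right)^{2}} \left(-77\right) = \sqrt{\frac{1}{-8} + 33} + \frac{1}{1225} \left(-77\right) = \sqrt{- \frac{1}{8} + 33} + \frac{1}{1225} \left(-77\right) = \sqrt{\frac{263}{8}} - \frac{11}{175} = \frac{\sqrt{526}}{4} - \frac{11}{175} = - \frac{11}{175} + \frac{\sqrt{526}}{4}$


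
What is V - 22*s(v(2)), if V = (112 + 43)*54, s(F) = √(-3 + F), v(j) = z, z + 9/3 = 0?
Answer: 8370 - 22*I*√6 ≈ 8370.0 - 53.889*I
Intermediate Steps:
z = -3 (z = -3 + 0 = -3)
v(j) = -3
V = 8370 (V = 155*54 = 8370)
V - 22*s(v(2)) = 8370 - 22*√(-3 - 3) = 8370 - 22*I*√6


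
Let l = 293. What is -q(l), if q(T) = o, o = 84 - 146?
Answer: 62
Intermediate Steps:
o = -62
q(T) = -62
-q(l) = -1*(-62) = 62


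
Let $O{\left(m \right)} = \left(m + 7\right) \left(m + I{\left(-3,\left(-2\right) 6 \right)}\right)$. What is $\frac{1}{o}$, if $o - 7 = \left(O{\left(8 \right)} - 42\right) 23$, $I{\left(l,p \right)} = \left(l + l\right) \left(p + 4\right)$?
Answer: $\frac{1}{18361} \approx 5.4463 \cdot 10^{-5}$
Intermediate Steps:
$I{\left(l,p \right)} = 2 l \left(4 + p\right)$
$O{\left(m \right)} = \left(7 + m\right) \left(48 + m\right)$ ($O{\left(m \right)} = \left(m + 7\right) \left(m + 2 \left(-3\right) \left(4 - 12\right)\right) = \left(7 + m\right) \left(m + 2 \left(-3\right) \left(4 - 12\right)\right) = \left(7 + m\right) \left(m + 2 \left(-3\right) \left(-8\right)\right) = \left(7 + m\right) \left(m + 48\right) = \left(7 + m\right) \left(48 + m\right)$)
$o = 18361$ ($o = 7 + \left(\left(336 + 8^{2} + 55 \cdot 8\right) - 42\right) 23 = 7 + \left(\left(336 + 64 + 440\right) - 42\right) 23 = 7 + \left(840 - 42\right) 23 = 7 + 798 \cdot 23 = 7 + 18354 = 18361$)
$\frac{1}{o} = \frac{1}{18361}$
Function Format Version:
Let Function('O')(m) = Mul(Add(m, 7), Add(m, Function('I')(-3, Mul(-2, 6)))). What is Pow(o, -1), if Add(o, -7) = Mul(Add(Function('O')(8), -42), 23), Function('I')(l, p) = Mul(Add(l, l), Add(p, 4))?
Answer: Rational(1, 18361) ≈ 5.4463e-5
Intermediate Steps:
Function('I')(l, p) = Mul(2, l, Add(4, p)) (Function('I')(l, p) = Mul(Mul(2, l), Add(4, p)) = Mul(2, l, Add(4, p)))
Function('O')(m) = Mul(Add(7, m), Add(48, m)) (Function('O')(m) = Mul(Add(m, 7), Add(m, Mul(2, -3, Add(4, Mul(-2, 6))))) = Mul(Add(7, m), Add(m, Mul(2, -3, Add(4, -12)))) = Mul(Add(7, m), Add(m, Mul(2, -3, -8))) = Mul(Add(7, m), Add(m, 48)) = Mul(Add(7, m), Add(48, m)))
o = 18361 (o = Add(7, Mul(Add(Add(336, Pow(8, 2), Mul(55, 8)), -42), 23)) = Add(7, Mul(Add(Add(336, 64, 440), -42), 23)) = Add(7, Mul(Add(840, -42), 23)) = Add(7, Mul(798, 23)) = Add(7, 18354) = 18361)
Pow(o, -1) = Pow(18361, -1) = Rational(1, 18361)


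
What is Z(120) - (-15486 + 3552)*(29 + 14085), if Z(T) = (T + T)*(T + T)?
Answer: 168494076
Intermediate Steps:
Z(T) = 4*T² (Z(T) = (2*T)*(2*T) = 4*T²)
Z(120) - (-15486 + 3552)*(29 + 14085) = 4*120² - (-15486 + 3552)*(29 + 14085) = 4*14400 - (-11934)*14114 = 57600 - 1*(-168436476) = 57600 + 168436476 = 168494076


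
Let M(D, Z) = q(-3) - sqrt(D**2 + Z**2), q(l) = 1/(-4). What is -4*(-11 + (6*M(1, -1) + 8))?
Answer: 18 + 24*sqrt(2) ≈ 51.941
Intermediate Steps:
q(l) = -1/4
M(D, Z) = -1/4 - sqrt(D**2 + Z**2)
-4*(-11 + (6*M(1, -1) + 8)) = -4*(-11 + (6*(-1/4 - sqrt(1**2 + (-1)**2)) + 8)) = -4*(-11 + (6*(-1/4 - sqrt(1 + 1)) + 8)) = -4*(-11 + (6*(-1/4 - sqrt(2)) + 8)) = -4*(-11 + ((-3/2 - 6*sqrt(2)) + 8)) = -4*(-11 + (13/2 - 6*sqrt(2))) = -4*(-9/2 - 6*sqrt(2)) = 18 + 24*sqrt(2)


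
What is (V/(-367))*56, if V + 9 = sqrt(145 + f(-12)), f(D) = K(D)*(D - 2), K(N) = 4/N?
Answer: 504/367 - 56*sqrt(1347)/1101 ≈ -0.49345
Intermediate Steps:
f(D) = 4*(-2 + D)/D (f(D) = (4/D)*(D - 2) = (4/D)*(-2 + D) = 4*(-2 + D)/D)
V = -9 + sqrt(1347)/3 (V = -9 + sqrt(145 + (4 - 8/(-12))) = -9 + sqrt(145 + (4 - 8*(-1/12))) = -9 + sqrt(145 + (4 + 2/3)) = -9 + sqrt(145 + 14/3) = -9 + sqrt(449/3) = -9 + sqrt(1347)/3 ≈ 3.2338)
(V/(-367))*56 = ((-9 + sqrt(1347)/3)/(-367))*56 = ((-9 + sqrt(1347)/3)*(-1/367))*56 = (9/367 - sqrt(1347)/1101)*56 = 504/367 - 56*sqrt(1347)/1101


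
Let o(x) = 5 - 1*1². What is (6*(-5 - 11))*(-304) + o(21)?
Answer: 29188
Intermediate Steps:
o(x) = 4 (o(x) = 5 - 1*1 = 5 - 1 = 4)
(6*(-5 - 11))*(-304) + o(21) = (6*(-5 - 11))*(-304) + 4 = (6*(-16))*(-304) + 4 = -96*(-304) + 4 = 29184 + 4 = 29188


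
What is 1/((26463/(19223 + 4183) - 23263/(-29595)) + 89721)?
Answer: 230900190/20717038502411 ≈ 1.1145e-5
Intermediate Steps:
1/((26463/(19223 + 4183) - 23263/(-29595)) + 89721) = 1/((26463/23406 - 23263*(-1/29595)) + 89721) = 1/((26463*(1/23406) + 23263/29595) + 89721) = 1/((8821/7802 + 23263/29595) + 89721) = 1/(442555421/230900190 + 89721) = 1/(20717038502411/230900190) = 230900190/20717038502411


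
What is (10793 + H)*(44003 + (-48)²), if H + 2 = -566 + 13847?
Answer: 1114702104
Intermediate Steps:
H = 13279 (H = -2 + (-566 + 13847) = -2 + 13281 = 13279)
(10793 + H)*(44003 + (-48)²) = (10793 + 13279)*(44003 + (-48)²) = 24072*(44003 + 2304) = 24072*46307 = 1114702104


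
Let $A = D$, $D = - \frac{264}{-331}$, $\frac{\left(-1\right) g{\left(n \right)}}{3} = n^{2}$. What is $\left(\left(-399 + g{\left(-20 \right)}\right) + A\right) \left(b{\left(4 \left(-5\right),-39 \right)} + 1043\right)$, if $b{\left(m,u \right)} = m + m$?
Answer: $- \frac{530592015}{331} \approx -1.603 \cdot 10^{6}$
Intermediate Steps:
$b{\left(m,u \right)} = 2 m$
$g{\left(n \right)} = - 3 n^{2}$
$D = \frac{264}{331}$ ($D = \left(-264\right) \left(- \frac{1}{331}\right) = \frac{264}{331} \approx 0.79758$)
$A = \frac{264}{331} \approx 0.79758$
$\left(\left(-399 + g{\left(-20 \right)}\right) + A\right) \left(b{\left(4 \left(-5\right),-39 \right)} + 1043\right) = \left(\left(-399 - 3 \left(-20\right)^{2}\right) + \frac{264}{331}\right) \left(2 \cdot 4 \left(-5\right) + 1043\right) = \left(\left(-399 - 1200\right) + \frac{264}{331}\right) \left(2 \left(-20\right) + 1043\right) = \left(\left(-399 - 1200\right) + \frac{264}{331}\right) \left(-40 + 1043\right) = \left(-1599 + \frac{264}{331}\right) 1003 = \left(- \frac{529005}{331}\right) 1003 = - \frac{530592015}{331}$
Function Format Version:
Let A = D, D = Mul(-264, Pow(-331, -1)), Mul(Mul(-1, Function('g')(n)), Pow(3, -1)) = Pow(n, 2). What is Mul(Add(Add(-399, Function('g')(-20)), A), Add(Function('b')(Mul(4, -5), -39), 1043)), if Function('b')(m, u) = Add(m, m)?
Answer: Rational(-530592015, 331) ≈ -1.6030e+6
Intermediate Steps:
Function('b')(m, u) = Mul(2, m)
Function('g')(n) = Mul(-3, Pow(n, 2))
D = Rational(264, 331) (D = Mul(-264, Rational(-1, 331)) = Rational(264, 331) ≈ 0.79758)
A = Rational(264, 331) ≈ 0.79758
Mul(Add(Add(-399, Function('g')(-20)), A), Add(Function('b')(Mul(4, -5), -39), 1043)) = Mul(Add(Add(-399, Mul(-3, Pow(-20, 2))), Rational(264, 331)), Add(Mul(2, Mul(4, -5)), 1043)) = Mul(Add(Add(-399, Mul(-3, 400)), Rational(264, 331)), Add(Mul(2, -20), 1043)) = Mul(Add(Add(-399, -1200), Rational(264, 331)), Add(-40, 1043)) = Mul(Add(-1599, Rational(264, 331)), 1003) = Mul(Rational(-529005, 331), 1003) = Rational(-530592015, 331)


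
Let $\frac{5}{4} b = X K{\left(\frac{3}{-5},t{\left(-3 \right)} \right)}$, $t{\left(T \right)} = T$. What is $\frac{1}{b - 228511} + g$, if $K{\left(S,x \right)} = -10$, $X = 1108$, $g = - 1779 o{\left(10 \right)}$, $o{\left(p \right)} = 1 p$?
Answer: $- \frac{4222901251}{237375} \approx -17790.0$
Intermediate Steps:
$o{\left(p \right)} = p$
$g = -17790$ ($g = \left(-1779\right) 10 = -17790$)
$b = -8864$ ($b = \frac{4 \cdot 1108 \left(-10\right)}{5} = \frac{4}{5} \left(-11080\right) = -8864$)
$\frac{1}{b - 228511} + g = \frac{1}{-8864 - 228511} - 17790 = \frac{1}{-237375} - 17790 = - \frac{1}{237375} - 17790 = - \frac{4222901251}{237375}$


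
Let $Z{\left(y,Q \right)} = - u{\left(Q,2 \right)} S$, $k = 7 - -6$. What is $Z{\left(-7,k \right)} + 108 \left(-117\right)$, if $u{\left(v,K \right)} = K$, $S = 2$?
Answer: $-12640$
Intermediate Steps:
$k = 13$ ($k = 7 + 6 = 13$)
$Z{\left(y,Q \right)} = -4$ ($Z{\left(y,Q \right)} = \left(-1\right) 2 \cdot 2 = \left(-2\right) 2 = -4$)
$Z{\left(-7,k \right)} + 108 \left(-117\right) = -4 + 108 \left(-117\right) = -4 - 12636 = -12640$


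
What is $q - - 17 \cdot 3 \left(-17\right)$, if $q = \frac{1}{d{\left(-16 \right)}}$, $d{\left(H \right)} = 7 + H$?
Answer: $- \frac{7804}{9} \approx -867.11$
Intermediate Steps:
$q = - \frac{1}{9}$ ($q = \frac{1}{7 - 16} = \frac{1}{-9} = - \frac{1}{9} \approx -0.11111$)
$q - - 17 \cdot 3 \left(-17\right) = - \frac{1}{9} - - 17 \cdot 3 \left(-17\right) = - \frac{1}{9} - - 51 \left(-17\right) = - \frac{1}{9} - \left(-1\right) \left(-867\right) = - \frac{1}{9} - 867 = - \frac{7804}{9}$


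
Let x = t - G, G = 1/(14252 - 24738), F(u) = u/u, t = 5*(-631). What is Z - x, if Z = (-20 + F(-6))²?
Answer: 36868775/10486 ≈ 3516.0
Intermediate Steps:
t = -3155
F(u) = 1
G = -1/10486 (G = 1/(-10486) = -1/10486 ≈ -9.5365e-5)
Z = 361 (Z = (-20 + 1)² = (-19)² = 361)
x = -33083329/10486 (x = -3155 - 1*(-1/10486) = -3155 + 1/10486 = -33083329/10486 ≈ -3155.0)
Z - x = 361 - 1*(-33083329/10486) = 361 + 33083329/10486 = 36868775/10486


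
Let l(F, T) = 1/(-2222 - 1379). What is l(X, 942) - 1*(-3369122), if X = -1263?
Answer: 12132208321/3601 ≈ 3.3691e+6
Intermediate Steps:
l(F, T) = -1/3601 (l(F, T) = 1/(-3601) = -1/3601)
l(X, 942) - 1*(-3369122) = -1/3601 - 1*(-3369122) = -1/3601 + 3369122 = 12132208321/3601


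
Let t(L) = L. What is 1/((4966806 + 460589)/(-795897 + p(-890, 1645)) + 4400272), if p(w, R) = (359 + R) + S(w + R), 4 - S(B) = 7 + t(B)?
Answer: 794651/3496675117677 ≈ 2.2726e-7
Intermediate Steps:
S(B) = -3 - B (S(B) = 4 - (7 + B) = 4 + (-7 - B) = -3 - B)
p(w, R) = 356 - w (p(w, R) = (359 + R) + (-3 - (w + R)) = (359 + R) + (-3 - (R + w)) = (359 + R) + (-3 + (-R - w)) = (359 + R) + (-3 - R - w) = 356 - w)
1/((4966806 + 460589)/(-795897 + p(-890, 1645)) + 4400272) = 1/((4966806 + 460589)/(-795897 + (356 - 1*(-890))) + 4400272) = 1/(5427395/(-795897 + (356 + 890)) + 4400272) = 1/(5427395/(-795897 + 1246) + 4400272) = 1/(5427395/(-794651) + 4400272) = 1/(5427395*(-1/794651) + 4400272) = 1/(-5427395/794651 + 4400272) = 1/(3496675117677/794651) = 794651/3496675117677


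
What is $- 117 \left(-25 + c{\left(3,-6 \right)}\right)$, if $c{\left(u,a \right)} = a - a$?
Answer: $2925$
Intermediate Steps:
$c{\left(u,a \right)} = 0$
$- 117 \left(-25 + c{\left(3,-6 \right)}\right) = - 117 \left(-25 + 0\right) = \left(-117\right) \left(-25\right) = 2925$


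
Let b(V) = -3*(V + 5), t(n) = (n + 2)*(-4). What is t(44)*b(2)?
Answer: 3864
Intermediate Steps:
t(n) = -8 - 4*n (t(n) = (2 + n)*(-4) = -8 - 4*n)
b(V) = -15 - 3*V (b(V) = -3*(5 + V) = -15 - 3*V)
t(44)*b(2) = (-8 - 4*44)*(-15 - 3*2) = (-8 - 176)*(-15 - 6) = -184*(-21) = 3864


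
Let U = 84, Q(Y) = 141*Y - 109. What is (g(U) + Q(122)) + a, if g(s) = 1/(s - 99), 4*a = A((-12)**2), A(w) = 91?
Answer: 1026941/60 ≈ 17116.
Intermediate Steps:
Q(Y) = -109 + 141*Y
a = 91/4 (a = (1/4)*91 = 91/4 ≈ 22.750)
g(s) = 1/(-99 + s)
(g(U) + Q(122)) + a = (1/(-99 + 84) + (-109 + 141*122)) + 91/4 = (1/(-15) + (-109 + 17202)) + 91/4 = (-1/15 + 17093) + 91/4 = 256394/15 + 91/4 = 1026941/60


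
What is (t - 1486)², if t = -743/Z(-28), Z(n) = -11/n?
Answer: 1380122500/121 ≈ 1.1406e+7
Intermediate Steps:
t = -20804/11 (t = -743/((-11/(-28))) = -743/((-11*(-1/28))) = -743/11/28 = -743*28/11 = -20804/11 ≈ -1891.3)
(t - 1486)² = (-20804/11 - 1486)² = (-37150/11)² = 1380122500/121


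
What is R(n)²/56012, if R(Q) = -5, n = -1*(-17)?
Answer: 25/56012 ≈ 0.00044633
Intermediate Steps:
n = 17
R(n)²/56012 = (-5)²/56012 = 25*(1/56012) = 25/56012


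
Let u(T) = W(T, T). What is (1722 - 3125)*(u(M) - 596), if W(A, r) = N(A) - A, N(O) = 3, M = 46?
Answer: 896517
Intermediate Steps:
W(A, r) = 3 - A
u(T) = 3 - T
(1722 - 3125)*(u(M) - 596) = (1722 - 3125)*((3 - 1*46) - 596) = -1403*((3 - 46) - 596) = -1403*(-43 - 596) = -1403*(-639) = 896517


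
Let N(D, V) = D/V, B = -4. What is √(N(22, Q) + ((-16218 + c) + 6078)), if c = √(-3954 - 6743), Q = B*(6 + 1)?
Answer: √(-1987594 + 196*I*√10697)/14 ≈ 0.51352 + 100.7*I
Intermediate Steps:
Q = -28 (Q = -4*(6 + 1) = -4*7 = -28)
c = I*√10697 (c = √(-10697) = I*√10697 ≈ 103.43*I)
√(N(22, Q) + ((-16218 + c) + 6078)) = √(22/(-28) + ((-16218 + I*√10697) + 6078)) = √(22*(-1/28) + (-10140 + I*√10697)) = √(-11/14 + (-10140 + I*√10697)) = √(-141971/14 + I*√10697)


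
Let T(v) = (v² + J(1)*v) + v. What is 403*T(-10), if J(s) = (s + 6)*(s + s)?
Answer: -20150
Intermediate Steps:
J(s) = 2*s*(6 + s) (J(s) = (6 + s)*(2*s) = 2*s*(6 + s))
T(v) = v² + 15*v (T(v) = (v² + (2*1*(6 + 1))*v) + v = (v² + (2*1*7)*v) + v = (v² + 14*v) + v = v² + 15*v)
403*T(-10) = 403*(-10*(15 - 10)) = 403*(-10*5) = 403*(-50) = -20150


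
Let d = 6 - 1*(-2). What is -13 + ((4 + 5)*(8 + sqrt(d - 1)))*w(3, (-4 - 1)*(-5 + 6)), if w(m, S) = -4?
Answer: -301 - 36*sqrt(7) ≈ -396.25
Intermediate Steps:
d = 8 (d = 6 + 2 = 8)
-13 + ((4 + 5)*(8 + sqrt(d - 1)))*w(3, (-4 - 1)*(-5 + 6)) = -13 + ((4 + 5)*(8 + sqrt(8 - 1)))*(-4) = -13 + (9*(8 + sqrt(7)))*(-4) = -13 + (72 + 9*sqrt(7))*(-4) = -13 + (-288 - 36*sqrt(7)) = -301 - 36*sqrt(7)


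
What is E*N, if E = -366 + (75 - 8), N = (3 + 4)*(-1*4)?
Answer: 8372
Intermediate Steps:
N = -28 (N = 7*(-4) = -28)
E = -299 (E = -366 + 67 = -299)
E*N = -299*(-28) = 8372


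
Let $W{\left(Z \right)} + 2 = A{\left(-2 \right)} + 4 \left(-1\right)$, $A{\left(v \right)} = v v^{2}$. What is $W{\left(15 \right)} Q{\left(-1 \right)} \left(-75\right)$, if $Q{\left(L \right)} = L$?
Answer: $-1050$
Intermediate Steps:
$A{\left(v \right)} = v^{3}$
$W{\left(Z \right)} = -14$ ($W{\left(Z \right)} = -2 + \left(\left(-2\right)^{3} + 4 \left(-1\right)\right) = -2 - 12 = -14$)
$W{\left(15 \right)} Q{\left(-1 \right)} \left(-75\right) = \left(-14\right) \left(-1\right) \left(-75\right) = 14 \left(-75\right) = -1050$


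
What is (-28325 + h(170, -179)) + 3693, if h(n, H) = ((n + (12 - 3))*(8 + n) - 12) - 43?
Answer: 7175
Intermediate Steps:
h(n, H) = -55 + (8 + n)*(9 + n) (h(n, H) = ((n + 9)*(8 + n) - 12) - 43 = ((9 + n)*(8 + n) - 12) - 43 = ((8 + n)*(9 + n) - 12) - 43 = (-12 + (8 + n)*(9 + n)) - 43 = -55 + (8 + n)*(9 + n))
(-28325 + h(170, -179)) + 3693 = (-28325 + (17 + 170**2 + 17*170)) + 3693 = (-28325 + (17 + 28900 + 2890)) + 3693 = (-28325 + 31807) + 3693 = 3482 + 3693 = 7175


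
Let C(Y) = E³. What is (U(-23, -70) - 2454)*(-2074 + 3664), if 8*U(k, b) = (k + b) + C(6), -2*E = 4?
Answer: -15687735/4 ≈ -3.9219e+6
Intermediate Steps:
E = -2 (E = -½*4 = -2)
C(Y) = -8 (C(Y) = (-2)³ = -8)
U(k, b) = -1 + b/8 + k/8 (U(k, b) = ((k + b) - 8)/8 = ((b + k) - 8)/8 = (-8 + b + k)/8 = -1 + b/8 + k/8)
(U(-23, -70) - 2454)*(-2074 + 3664) = ((-1 + (⅛)*(-70) + (⅛)*(-23)) - 2454)*(-2074 + 3664) = ((-1 - 35/4 - 23/8) - 2454)*1590 = (-101/8 - 2454)*1590 = -19733/8*1590 = -15687735/4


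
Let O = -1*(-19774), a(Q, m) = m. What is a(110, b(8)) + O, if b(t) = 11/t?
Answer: 158203/8 ≈ 19775.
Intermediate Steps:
O = 19774
a(110, b(8)) + O = 11/8 + 19774 = 158203/8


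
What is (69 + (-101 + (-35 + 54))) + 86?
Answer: 73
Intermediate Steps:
(69 + (-101 + (-35 + 54))) + 86 = (69 + (-101 + 19)) + 86 = (69 - 82) + 86 = -13 + 86 = 73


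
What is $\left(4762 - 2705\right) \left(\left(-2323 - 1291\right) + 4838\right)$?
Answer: $2517768$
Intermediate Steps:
$\left(4762 - 2705\right) \left(\left(-2323 - 1291\right) + 4838\right) = 2057 \left(-3614 + 4838\right) = 2057 \cdot 1224 = 2517768$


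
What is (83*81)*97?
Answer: 652131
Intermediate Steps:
(83*81)*97 = 6723*97 = 652131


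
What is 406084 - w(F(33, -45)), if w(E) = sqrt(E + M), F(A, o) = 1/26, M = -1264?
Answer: 406084 - I*sqrt(854438)/26 ≈ 4.0608e+5 - 35.552*I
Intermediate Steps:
F(A, o) = 1/26
w(E) = sqrt(-1264 + E) (w(E) = sqrt(E - 1264) = sqrt(-1264 + E))
406084 - w(F(33, -45)) = 406084 - sqrt(-1264 + 1/26) = 406084 - sqrt(-32863/26) = 406084 - I*sqrt(854438)/26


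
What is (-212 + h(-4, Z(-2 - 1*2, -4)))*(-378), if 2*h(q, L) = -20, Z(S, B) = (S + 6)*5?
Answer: 83916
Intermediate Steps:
Z(S, B) = 30 + 5*S (Z(S, B) = (6 + S)*5 = 30 + 5*S)
h(q, L) = -10 (h(q, L) = (1/2)*(-20) = -10)
(-212 + h(-4, Z(-2 - 1*2, -4)))*(-378) = (-212 - 10)*(-378) = -222*(-378) = 83916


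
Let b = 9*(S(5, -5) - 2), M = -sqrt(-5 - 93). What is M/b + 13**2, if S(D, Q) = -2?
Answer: 169 + 7*I*sqrt(2)/36 ≈ 169.0 + 0.27499*I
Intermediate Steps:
M = -7*I*sqrt(2) (M = -sqrt(-98) = -7*I*sqrt(2) ≈ -9.8995*I)
b = -36 (b = 9*(-2 - 2) = 9*(-4) = -36)
M/b + 13**2 = -7*I*sqrt(2)/(-36) + 13**2 = -7*I*sqrt(2)*(-1/36) + 169 = 7*I*sqrt(2)/36 + 169 = 169 + 7*I*sqrt(2)/36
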